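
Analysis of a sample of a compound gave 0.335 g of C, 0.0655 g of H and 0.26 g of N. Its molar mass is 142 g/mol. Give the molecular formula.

C6H14N4

C: 0.335 g ÷ 12.01 g/mol = 0.02789 mol
H: 0.0655 g ÷ 1.008 g/mol = 0.06498 mol
N: 0.26 g ÷ 14.01 g/mol = 0.01856 mol
Smallest is N at 0.01856 mol; normalising gives C 1.503, H 3.501, N 1.000
Multiply by 2: C 3.01, H 7.00, N 2.00 → C3H7N2
Empirical-formula mass = 71.11 g/mol
n = 142 / 71.11 = 2.00 ≈ 2
Molecular formula = (C3H7N2)×2 = C6H14N4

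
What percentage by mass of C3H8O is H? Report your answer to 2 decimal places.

13.42%

Molar mass = 3(12.01) + 8(1.008) + 1(16.00) = 60.094 g/mol
Mass of H per mole = 8 × 1.008 = 8.064 g
% H = 8.064 / 60.094 × 100 = 13.42%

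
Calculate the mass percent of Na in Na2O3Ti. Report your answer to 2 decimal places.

Molar mass = 2(22.99) + 3(16.00) + 1(47.87) = 141.850 g/mol
Mass of Na per mole = 2 × 22.99 = 45.980 g
% Na = 45.980 / 141.850 × 100 = 32.41%

32.41%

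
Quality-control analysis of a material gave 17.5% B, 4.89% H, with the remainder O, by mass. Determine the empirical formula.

BH3O3

Assume 100 g: 17.5 g B, 4.89 g H, 77.61 g O.
Moles — B: 17.5 / 10.81 = 1.619 mol; H: 4.89 / 1.008 = 4.851 mol; O: 77.61 / 16.00 = 4.851 mol
Divide by the smallest (1.619 mol B): B 1.000, H 2.997, O 2.996
≈ 1:3:3 → BH3O3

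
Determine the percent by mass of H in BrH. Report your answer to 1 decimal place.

1.2%

Molar mass = 1(79.90) + 1(1.008) = 80.908 g/mol
Mass of H per mole = 1 × 1.008 = 1.008 g
% H = 1.008 / 80.908 × 100 = 1.2%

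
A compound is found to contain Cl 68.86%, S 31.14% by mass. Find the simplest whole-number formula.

Cl2S

Assume 100 g: 68.86 g Cl, 31.14 g S.
Cl: 68.86 g ÷ 35.45 g/mol = 1.942 mol
S: 31.14 g ÷ 32.07 g/mol = 0.971 mol
Divide by the smallest (0.971 mol S): Cl 2.000, S 1.000
Ratio ≈ 2:1, so the empirical formula is Cl2S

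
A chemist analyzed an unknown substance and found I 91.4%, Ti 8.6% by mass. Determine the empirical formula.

Assume 100 g: 91.4 g I, 8.6 g Ti.
n(I) = 91.4/126.90 = 0.7203, n(Ti) = 8.6/47.87 = 0.1797
Smallest is Ti at 0.1797 mol; normalising gives I 4.009, Ti 1.000
→ I4Ti

I4Ti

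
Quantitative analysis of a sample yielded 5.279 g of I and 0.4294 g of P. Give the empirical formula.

n(I) = 5.279/126.90 = 0.0416, n(P) = 0.4294/30.97 = 0.01387
Divide by the smallest (0.01387 mol P): I 3.000, P 1.000
Ratio ≈ 3:1, so the empirical formula is I3P

I3P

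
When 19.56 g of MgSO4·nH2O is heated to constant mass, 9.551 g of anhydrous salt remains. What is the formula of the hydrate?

Mass of water lost = 19.56 − 9.551 = 10.01 g → 10.01 / 18.02 = 0.5554 mol H2O
Molar mass of MgSO4 = 120.38 g/mol → mol MgSO4 = 9.551 / 120.38 = 0.07934
n = 0.5554 / 0.07934 = 7.00 ≈ 7 → MgSO4·7H2O

MgSO4·7H2O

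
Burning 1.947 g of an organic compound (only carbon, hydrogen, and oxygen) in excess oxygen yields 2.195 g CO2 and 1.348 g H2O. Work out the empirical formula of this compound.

C2H6O3

mol C = 2.195 / 44.01 = 0.04988; mass C = 0.04988 × 12.01 = 0.5990 g
mol H = 2 × (1.348 / 18.02) = 0.1496; mass H = 0.1496 × 1.008 = 0.1508 g
mass O = 1.947 − (0.7498) = 1.197 g → mol O = 0.07482
Ratios (÷ 0.04988): C 1.000, H 3.000, O 1.500
Scaling by 2: C 2.00, H 6.00, O 3.00 → C2H6O3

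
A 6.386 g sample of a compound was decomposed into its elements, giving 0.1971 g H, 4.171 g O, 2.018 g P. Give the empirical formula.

H: 0.1971 g ÷ 1.008 g/mol = 0.1955 mol
O: 4.171 g ÷ 16.00 g/mol = 0.2607 mol
P: 2.018 g ÷ 30.97 g/mol = 0.06516 mol
Smallest is P at 0.06516 mol; normalising gives H 3.001, O 4.001, P 1.000
Ratio ≈ 3:4:1, so the empirical formula is H3O4P

H3O4P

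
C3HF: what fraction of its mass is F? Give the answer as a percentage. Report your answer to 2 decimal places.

Molar mass = 3(12.01) + 1(1.008) + 1(19.00) = 56.038 g/mol
Mass of F per mole = 1 × 19.00 = 19.000 g
% F = 19.000 / 56.038 × 100 = 33.91%

33.91%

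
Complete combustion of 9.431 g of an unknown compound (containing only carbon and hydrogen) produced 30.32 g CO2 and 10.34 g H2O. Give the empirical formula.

mol C = 30.32 / 44.01 = 0.6889; mass C = 0.6889 × 12.01 = 8.274 g
mol H = 2 × (10.34 / 18.02) = 1.148; mass H = 1.148 × 1.008 = 1.157 g
Divide by the smallest (0.6889 mol C): C 1.000, H 1.666
Scaling by 3: C 3.00, H 5.00 → C3H5

C3H5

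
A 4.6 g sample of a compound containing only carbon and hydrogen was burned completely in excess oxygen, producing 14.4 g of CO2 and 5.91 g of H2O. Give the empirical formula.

CH2

mol C = 14.4 / 44.01 = 0.3272; mass C = 0.3272 × 12.01 = 3.930 g
mol H = 2 × (5.91 / 18.02) = 0.6559; mass H = 0.6559 × 1.008 = 0.6612 g
Ratios (÷ 0.3272): C 1.000, H 2.005
≈ 1:2 → CH2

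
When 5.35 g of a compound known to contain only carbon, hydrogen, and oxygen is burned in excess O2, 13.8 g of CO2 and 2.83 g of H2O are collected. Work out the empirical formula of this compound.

mol C = 13.8 / 44.01 = 0.3136; mass C = 0.3136 × 12.01 = 3.766 g
mol H = 2 × (2.83 / 18.02) = 0.3141; mass H = 0.3141 × 1.008 = 0.3166 g
mass O = 5.35 − (4.083) = 1.267 g → mol O = 0.07922
Smallest is O at 0.07922 mol; normalising gives C 3.958, H 3.965, O 1.000
≈ 4:4:1 → C4H4O

C4H4O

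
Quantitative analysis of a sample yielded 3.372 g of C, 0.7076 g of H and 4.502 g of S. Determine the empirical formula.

C2H5S

C: 3.372 g ÷ 12.01 g/mol = 0.2808 mol
H: 0.7076 g ÷ 1.008 g/mol = 0.702 mol
S: 4.502 g ÷ 32.07 g/mol = 0.1404 mol
Divide by the smallest (0.1404 mol S): C 2.000, H 5.001, S 1.000
≈ 2:5:1 → C2H5S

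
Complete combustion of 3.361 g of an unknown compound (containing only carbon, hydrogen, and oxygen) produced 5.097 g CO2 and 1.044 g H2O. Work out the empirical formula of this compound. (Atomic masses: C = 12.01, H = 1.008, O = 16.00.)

CHO

mol C = 5.097 / 44.01 = 0.1158; mass C = 0.1158 × 12.01 = 1.391 g
mol H = 2 × (1.044 / 18.02) = 0.1159; mass H = 0.1159 × 1.008 = 0.1168 g
mass O = 3.361 − (1.508) = 1.853 g → mol O = 0.1158
Divide by the smallest (0.1158 mol C): C 1.000, H 1.000, O 1.000
Ratio ≈ 1:1:1, so the empirical formula is CHO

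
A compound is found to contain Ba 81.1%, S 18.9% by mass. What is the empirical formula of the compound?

Assume 100 g: 81.1 g Ba, 18.9 g S.
n(Ba) = 81.1/137.33 = 0.5905, n(S) = 18.9/32.07 = 0.5893
Smallest is S at 0.5893 mol; normalising gives Ba 1.002, S 1.000
→ BaS

BaS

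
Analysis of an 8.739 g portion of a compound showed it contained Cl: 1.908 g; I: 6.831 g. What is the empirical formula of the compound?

ClI

Cl: 1.908 g ÷ 35.45 g/mol = 0.05382 mol
I: 6.831 g ÷ 126.90 g/mol = 0.05383 mol
Smallest is Cl at 0.05382 mol; normalising gives Cl 1.000, I 1.000
≈ 1:1 → ClI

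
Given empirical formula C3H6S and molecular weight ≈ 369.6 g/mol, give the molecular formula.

C15H30S5

Empirical-formula mass = 74.15 g/mol
n = 369.6 / 74.15 = 4.98 ≈ 5
Molecular formula = (C3H6S)5 = C15H30S5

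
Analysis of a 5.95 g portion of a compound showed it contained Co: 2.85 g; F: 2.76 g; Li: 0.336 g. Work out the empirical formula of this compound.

Moles — Co: 2.85 / 58.93 = 0.04836 mol; F: 2.76 / 19.00 = 0.1453 mol; Li: 0.336 / 6.94 = 0.04841 mol
Ratios (÷ 0.04836): Co 1.000, F 3.004, Li 1.001
→ CoF3Li

CoF3Li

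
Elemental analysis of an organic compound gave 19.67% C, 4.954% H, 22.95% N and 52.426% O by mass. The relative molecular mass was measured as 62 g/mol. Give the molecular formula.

Assume 100 g: 19.67 g C, 4.954 g H, 22.95 g N, 52.426 g O.
Moles — C: 19.67 / 12.01 = 1.638 mol; H: 4.954 / 1.008 = 4.915 mol; N: 22.95 / 14.01 = 1.638 mol; O: 52.426 / 16.00 = 3.277 mol
Divide by the smallest (1.638 mol C): C 1.000, H 3.001, N 1.000, O 2.001
≈ 1:3:1:2 → CH3NO2
Empirical-formula mass = 61.04 g/mol
n = 62 / 61.04 = 1.02 ≈ 1
Molecular formula = empirical formula = CH3NO2

CH3NO2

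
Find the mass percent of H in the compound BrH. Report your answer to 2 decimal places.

Molar mass = 1(79.90) + 1(1.008) = 80.908 g/mol
Mass of H per mole = 1 × 1.008 = 1.008 g
% H = 1.008 / 80.908 × 100 = 1.25%

1.25%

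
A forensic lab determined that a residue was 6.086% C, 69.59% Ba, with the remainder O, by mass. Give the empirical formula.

Assume 100 g: 6.086 g C, 69.59 g Ba, 24.324 g O.
C: 6.086 g ÷ 12.01 g/mol = 0.5067 mol
Ba: 69.59 g ÷ 137.33 g/mol = 0.5067 mol
O: 24.324 g ÷ 16.00 g/mol = 1.52 mol
Ratios (÷ 0.5067): C 1.000, Ba 1.000, O 3.000
Ratio ≈ 1:1:3, so the empirical formula is CBaO3

CBaO3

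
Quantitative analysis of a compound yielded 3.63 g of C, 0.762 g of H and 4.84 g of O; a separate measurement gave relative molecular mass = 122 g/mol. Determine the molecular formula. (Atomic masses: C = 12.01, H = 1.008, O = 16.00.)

C4H10O4

Moles — C: 3.63 / 12.01 = 0.3022 mol; H: 0.762 / 1.008 = 0.756 mol; O: 4.84 / 16.00 = 0.3025 mol
Ratios (÷ 0.3022): C 1.000, H 2.501, O 1.001
Multiply by 2: C 2.00, H 5.00, O 2.00 → C2H5O2
Empirical-formula mass = 61.06 g/mol
n = 122 / 61.06 = 2.00 ≈ 2
Molecular formula = (C2H5O2)×2 = C4H10O4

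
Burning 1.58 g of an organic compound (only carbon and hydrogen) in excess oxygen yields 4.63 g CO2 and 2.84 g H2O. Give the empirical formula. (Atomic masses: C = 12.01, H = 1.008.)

CH3

mol C = 4.63 / 44.01 = 0.1052; mass C = 0.1052 × 12.01 = 1.263 g
mol H = 2 × (2.84 / 18.02) = 0.3152; mass H = 0.3152 × 1.008 = 0.3177 g
Ratios (÷ 0.1052): C 1.000, H 2.996
→ CH3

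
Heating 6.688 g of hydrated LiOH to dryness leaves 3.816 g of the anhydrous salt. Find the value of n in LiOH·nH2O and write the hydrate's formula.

Mass of water lost = 6.688 − 3.816 = 2.872 g → 2.872 / 18.02 = 0.1594 mol H2O
Molar mass of LiOH = 23.95 g/mol → mol LiOH = 3.816 / 23.95 = 0.1593
n = 0.1594 / 0.1593 = 1.00 ≈ 1 → LiOH·H2O

LiOH·H2O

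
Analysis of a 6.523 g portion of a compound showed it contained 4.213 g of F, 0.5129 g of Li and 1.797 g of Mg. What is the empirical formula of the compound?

F3LiMg

F: 4.213 g ÷ 19.00 g/mol = 0.2217 mol
Li: 0.5129 g ÷ 6.94 g/mol = 0.0739 mol
Mg: 1.797 g ÷ 24.31 g/mol = 0.07392 mol
Smallest is Li at 0.0739 mol; normalising gives F 3.000, Li 1.000, Mg 1.000
Ratio ≈ 3:1:1, so the empirical formula is F3LiMg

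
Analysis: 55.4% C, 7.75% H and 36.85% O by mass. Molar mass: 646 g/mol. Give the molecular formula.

C30H50O15

Assume 100 g: 55.4 g C, 7.75 g H, 36.85 g O.
n(C) = 55.4/12.01 = 4.613, n(H) = 7.75/1.008 = 7.688, n(O) = 36.85/16.00 = 2.303
Smallest is O at 2.303 mol; normalising gives C 2.003, H 3.338, O 1.000
×3: C 6.01, H 10.01, O 3.00 → C6H10O3
Empirical-formula mass = 130.14 g/mol
n = 646 / 130.14 = 4.96 ≈ 5
Molecular formula = (C6H10O3)×5 = C30H50O15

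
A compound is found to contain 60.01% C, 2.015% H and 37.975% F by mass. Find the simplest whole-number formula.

Assume 100 g: 60.01 g C, 2.015 g H, 37.975 g F.
Moles — C: 60.01 / 12.01 = 4.997 mol; H: 2.015 / 1.008 = 1.999 mol; F: 37.975 / 19.00 = 1.999 mol
Ratios (÷ 1.999): C 2.500, H 1.000, F 1.000
Multiply by 2: C 5.00, H 2.00, F 2.00 → C5H2F2

C5H2F2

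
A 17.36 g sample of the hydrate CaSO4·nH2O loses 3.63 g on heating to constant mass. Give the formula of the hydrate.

Mass of anhydrous CaSO4 = 17.36 − 3.63 = 13.73 g
mol H2O = 3.63 / 18.02 = 0.2014
Molar mass of CaSO4 = 136.15 g/mol → mol CaSO4 = 13.73 / 136.15 = 0.1008
n = 0.2014 / 0.1008 = 2.00 ≈ 2 → CaSO4·2H2O

CaSO4·2H2O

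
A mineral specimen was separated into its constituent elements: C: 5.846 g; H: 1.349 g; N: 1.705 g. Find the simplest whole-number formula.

C: 5.846 g ÷ 12.01 g/mol = 0.4868 mol
H: 1.349 g ÷ 1.008 g/mol = 1.338 mol
N: 1.705 g ÷ 14.01 g/mol = 0.1217 mol
Ratios (÷ 0.1217): C 4.000, H 10.997, N 1.000
≈ 4:11:1 → C4H11N

C4H11N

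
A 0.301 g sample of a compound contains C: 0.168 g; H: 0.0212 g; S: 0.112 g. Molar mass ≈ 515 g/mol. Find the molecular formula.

n(C) = 0.168/12.01 = 0.01399, n(H) = 0.0212/1.008 = 0.02103, n(S) = 0.112/32.07 = 0.003492
Divide by the smallest (0.003492 mol S): C 4.005, H 6.022, S 1.000
→ C4H6S
Empirical-formula mass = 86.16 g/mol
n = 515 / 86.16 = 5.98 ≈ 6
Molecular formula = (C4H6S)×6 = C24H36S6

C24H36S6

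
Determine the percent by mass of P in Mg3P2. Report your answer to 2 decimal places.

Molar mass = 3(24.31) + 2(30.97) = 134.870 g/mol
Mass of P per mole = 2 × 30.97 = 61.940 g
% P = 61.940 / 134.870 × 100 = 45.93%

45.93%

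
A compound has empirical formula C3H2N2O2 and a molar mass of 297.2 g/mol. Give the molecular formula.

Empirical-formula mass = 98.07 g/mol
n = 297.2 / 98.07 = 3.03 ≈ 3
Molecular formula = (C3H2N2O2)3 = C9H6N6O6

C9H6N6O6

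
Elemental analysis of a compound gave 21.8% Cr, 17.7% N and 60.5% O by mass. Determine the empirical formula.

CrN3O9

Assume 100 g: 21.8 g Cr, 17.7 g N, 60.5 g O.
Moles — Cr: 21.8 / 52.00 = 0.4192 mol; N: 17.7 / 14.01 = 1.263 mol; O: 60.5 / 16.00 = 3.781 mol
Smallest is Cr at 0.4192 mol; normalising gives Cr 1.000, N 3.014, O 9.019
→ CrN3O9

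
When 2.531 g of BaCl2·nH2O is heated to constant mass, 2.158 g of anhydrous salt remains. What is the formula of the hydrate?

BaCl2·2H2O

Mass of water lost = 2.531 − 2.158 = 0.373 g → 0.373 / 18.02 = 0.0207 mol H2O
Molar mass of BaCl2 = 208.23 g/mol → mol BaCl2 = 2.158 / 208.23 = 0.01036
n = 0.0207 / 0.01036 = 2.00 ≈ 2 → BaCl2·2H2O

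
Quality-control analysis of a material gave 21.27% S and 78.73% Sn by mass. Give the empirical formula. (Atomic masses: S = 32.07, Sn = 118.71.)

SSn

Assume 100 g: 21.27 g S, 78.73 g Sn.
S: 21.27 g ÷ 32.07 g/mol = 0.6632 mol
Sn: 78.73 g ÷ 118.71 g/mol = 0.6632 mol
Divide by the smallest (0.6632 mol Sn): S 1.000, Sn 1.000
Ratio ≈ 1:1, so the empirical formula is SSn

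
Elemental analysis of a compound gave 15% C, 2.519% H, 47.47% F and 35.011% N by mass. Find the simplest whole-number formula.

Assume 100 g: 15 g C, 2.519 g H, 47.47 g F, 35.011 g N.
n(C) = 15/12.01 = 1.249, n(H) = 2.519/1.008 = 2.499, n(F) = 47.47/19.00 = 2.498, n(N) = 35.011/14.01 = 2.499
Ratios (÷ 1.249): C 1.000, H 2.001, F 2.000, N 2.001
→ CH2F2N2

CH2F2N2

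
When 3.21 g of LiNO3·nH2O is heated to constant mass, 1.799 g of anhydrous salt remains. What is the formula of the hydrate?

Mass of water lost = 3.21 − 1.799 = 1.411 g → 1.411 / 18.02 = 0.0783 mol H2O
Molar mass of LiNO3 = 68.95 g/mol → mol LiNO3 = 1.799 / 68.95 = 0.02609
n = 0.0783 / 0.02609 = 3.00 ≈ 3 → LiNO3·3H2O

LiNO3·3H2O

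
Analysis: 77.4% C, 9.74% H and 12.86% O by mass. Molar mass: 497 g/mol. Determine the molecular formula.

C32H48O4

Assume 100 g: 77.4 g C, 9.74 g H, 12.86 g O.
Moles — C: 77.4 / 12.01 = 6.445 mol; H: 9.74 / 1.008 = 9.663 mol; O: 12.86 / 16.00 = 0.8037 mol
Ratios (÷ 0.8037): C 8.018, H 12.022, O 1.000
Ratio ≈ 8:12:1, so the empirical formula is C8H12O
Empirical-formula mass = 124.18 g/mol
n = 497 / 124.18 = 4.00 ≈ 4
Molecular formula = (C8H12O)×4 = C32H48O4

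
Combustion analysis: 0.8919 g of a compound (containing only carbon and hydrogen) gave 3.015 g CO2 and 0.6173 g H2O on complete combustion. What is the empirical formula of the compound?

CH

mol C = 3.015 / 44.01 = 0.06851; mass C = 0.06851 × 12.01 = 0.8228 g
mol H = 2 × (0.6173 / 18.02) = 0.06851; mass H = 0.06851 × 1.008 = 0.06906 g
Smallest is C at 0.06851 mol; normalising gives C 1.000, H 1.000
→ CH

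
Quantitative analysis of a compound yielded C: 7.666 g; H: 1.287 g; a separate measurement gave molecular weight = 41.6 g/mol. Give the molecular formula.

C3H6

C: 7.666 g ÷ 12.01 g/mol = 0.6383 mol
H: 1.287 g ÷ 1.008 g/mol = 1.277 mol
Ratios (÷ 0.6383): C 1.000, H 2.000
→ CH2
Empirical-formula mass = 14.03 g/mol
n = 41.6 / 14.03 = 2.97 ≈ 3
Molecular formula = (CH2)×3 = C3H6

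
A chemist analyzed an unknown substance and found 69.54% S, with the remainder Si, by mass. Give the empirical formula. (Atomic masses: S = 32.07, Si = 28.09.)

Assume 100 g: 69.54 g S, 30.46 g Si.
S: 69.54 g ÷ 32.07 g/mol = 2.168 mol
Si: 30.46 g ÷ 28.09 g/mol = 1.084 mol
Divide by the smallest (1.084 mol Si): S 2.000, Si 1.000
≈ 2:1 → S2Si

S2Si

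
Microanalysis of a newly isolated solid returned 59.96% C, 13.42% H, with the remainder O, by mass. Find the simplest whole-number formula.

Assume 100 g: 59.96 g C, 13.42 g H, 26.62 g O.
C: 59.96 g ÷ 12.01 g/mol = 4.993 mol
H: 13.42 g ÷ 1.008 g/mol = 13.31 mol
O: 26.62 g ÷ 16.00 g/mol = 1.664 mol
Divide by the smallest (1.664 mol O): C 3.001, H 8.002, O 1.000
Ratio ≈ 3:8:1, so the empirical formula is C3H8O

C3H8O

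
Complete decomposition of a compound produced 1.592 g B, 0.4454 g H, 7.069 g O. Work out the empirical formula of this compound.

BH3O3

B: 1.592 g ÷ 10.81 g/mol = 0.1473 mol
H: 0.4454 g ÷ 1.008 g/mol = 0.4419 mol
O: 7.069 g ÷ 16.00 g/mol = 0.4418 mol
Ratios (÷ 0.1473): B 1.000, H 3.000, O 3.000
≈ 1:3:3 → BH3O3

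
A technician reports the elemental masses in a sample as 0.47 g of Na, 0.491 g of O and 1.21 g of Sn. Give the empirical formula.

n(Na) = 0.47/22.99 = 0.02044, n(O) = 0.491/16.00 = 0.03069, n(Sn) = 1.21/118.71 = 0.01019
Ratios (÷ 0.01019): Na 2.006, O 3.011, Sn 1.000
→ Na2O3Sn

Na2O3Sn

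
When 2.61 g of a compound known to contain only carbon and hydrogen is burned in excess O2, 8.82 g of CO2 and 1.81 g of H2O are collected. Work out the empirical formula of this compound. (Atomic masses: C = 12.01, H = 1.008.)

mol C = 8.82 / 44.01 = 0.2004; mass C = 0.2004 × 12.01 = 2.407 g
mol H = 2 × (1.81 / 18.02) = 0.2009; mass H = 0.2009 × 1.008 = 0.2025 g
Smallest is C at 0.2004 mol; normalising gives C 1.000, H 1.002
→ CH

CH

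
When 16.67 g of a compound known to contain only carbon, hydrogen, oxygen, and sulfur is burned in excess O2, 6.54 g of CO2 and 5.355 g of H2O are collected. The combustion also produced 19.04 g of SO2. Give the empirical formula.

CH4O2S2

mol C = 6.54 / 44.01 = 0.1486; mass C = 0.1486 × 12.01 = 1.785 g
mol H = 2 × (5.355 / 18.02) = 0.5943; mass H = 0.5943 × 1.008 = 0.5991 g
mol S = 19.04 / 64.07 = 0.2972; mass S = 9.530 g
mass O = 16.67 − (11.91) = 4.756 g → mol O = 0.2972
Divide by the smallest (0.1486 mol C): C 1.000, H 4.000, O 2.000, S 2.000
Ratio ≈ 1:4:2:2, so the empirical formula is CH4O2S2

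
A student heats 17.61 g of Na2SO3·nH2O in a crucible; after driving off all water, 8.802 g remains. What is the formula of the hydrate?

Mass of water lost = 17.61 − 8.802 = 8.808 g → 8.808 / 18.02 = 0.4888 mol H2O
Molar mass of Na2SO3 = 126.05 g/mol → mol Na2SO3 = 8.802 / 126.05 = 0.06983
n = 0.4888 / 0.06983 = 7.00 ≈ 7 → Na2SO3·7H2O

Na2SO3·7H2O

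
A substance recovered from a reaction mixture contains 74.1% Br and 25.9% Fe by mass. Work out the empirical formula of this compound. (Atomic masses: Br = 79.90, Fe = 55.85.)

Assume 100 g: 74.1 g Br, 25.9 g Fe.
Br: 74.1 g ÷ 79.90 g/mol = 0.9274 mol
Fe: 25.9 g ÷ 55.85 g/mol = 0.4637 mol
Smallest is Fe at 0.4637 mol; normalising gives Br 2.000, Fe 1.000
→ Br2Fe

Br2Fe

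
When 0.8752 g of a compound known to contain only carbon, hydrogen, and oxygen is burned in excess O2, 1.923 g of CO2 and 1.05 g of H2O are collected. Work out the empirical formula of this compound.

mol C = 1.923 / 44.01 = 0.04369; mass C = 0.04369 × 12.01 = 0.5248 g
mol H = 2 × (1.05 / 18.02) = 0.1165; mass H = 0.1165 × 1.008 = 0.1175 g
mass O = 0.8752 − (0.6422) = 0.2330 g → mol O = 0.01456
Ratios (÷ 0.01456): C 3.001, H 8.004, O 1.000
→ C3H8O

C3H8O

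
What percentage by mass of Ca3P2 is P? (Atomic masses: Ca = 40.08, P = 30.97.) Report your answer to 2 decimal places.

34.00%

Molar mass = 3(40.08) + 2(30.97) = 182.180 g/mol
Mass of P per mole = 2 × 30.97 = 61.940 g
% P = 61.940 / 182.180 × 100 = 34.00%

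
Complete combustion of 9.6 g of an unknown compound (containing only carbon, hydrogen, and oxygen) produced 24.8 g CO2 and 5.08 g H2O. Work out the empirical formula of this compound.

C4H4O

mol C = 24.8 / 44.01 = 0.5635; mass C = 0.5635 × 12.01 = 6.768 g
mol H = 2 × (5.08 / 18.02) = 0.5638; mass H = 0.5638 × 1.008 = 0.5683 g
mass O = 9.6 − (7.336) = 2.264 g → mol O = 0.1415
Divide by the smallest (0.1415 mol O): C 3.983, H 3.985, O 1.000
≈ 4:4:1 → C4H4O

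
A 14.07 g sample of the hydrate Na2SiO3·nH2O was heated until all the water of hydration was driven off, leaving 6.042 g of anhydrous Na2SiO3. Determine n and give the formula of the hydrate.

Mass of water lost = 14.07 − 6.042 = 8.028 g → 8.028 / 18.02 = 0.4455 mol H2O
Molar mass of Na2SiO3 = 122.07 g/mol → mol Na2SiO3 = 6.042 / 122.07 = 0.0495
n = 0.4455 / 0.0495 = 9.00 ≈ 9 → Na2SiO3·9H2O

Na2SiO3·9H2O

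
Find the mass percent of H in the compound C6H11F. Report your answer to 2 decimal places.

10.85%

Molar mass = 6(12.01) + 11(1.008) + 1(19.00) = 102.148 g/mol
Mass of H per mole = 11 × 1.008 = 11.088 g
% H = 11.088 / 102.148 × 100 = 10.85%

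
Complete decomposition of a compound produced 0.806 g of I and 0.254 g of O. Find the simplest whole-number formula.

I2O5

n(I) = 0.806/126.90 = 0.006351, n(O) = 0.254/16.00 = 0.01588
Ratios (÷ 0.006351): I 1.000, O 2.499
Multiply by 2: I 2.00, O 5.00 → I2O5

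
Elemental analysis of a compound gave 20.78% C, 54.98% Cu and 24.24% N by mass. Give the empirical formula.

Assume 100 g: 20.78 g C, 54.98 g Cu, 24.24 g N.
Moles — C: 20.78 / 12.01 = 1.73 mol; Cu: 54.98 / 63.55 = 0.8651 mol; N: 24.24 / 14.01 = 1.73 mol
Smallest is Cu at 0.8651 mol; normalising gives C 2.000, Cu 1.000, N 2.000
Ratio ≈ 2:1:2, so the empirical formula is C2CuN2

C2CuN2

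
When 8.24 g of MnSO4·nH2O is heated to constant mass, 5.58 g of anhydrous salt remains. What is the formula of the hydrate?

Mass of water lost = 8.24 − 5.58 = 2.66 g → 2.66 / 18.02 = 0.1476 mol H2O
Molar mass of MnSO4 = 151.01 g/mol → mol MnSO4 = 5.58 / 151.01 = 0.03695
n = 0.1476 / 0.03695 = 3.99 ≈ 4 → MnSO4·4H2O

MnSO4·4H2O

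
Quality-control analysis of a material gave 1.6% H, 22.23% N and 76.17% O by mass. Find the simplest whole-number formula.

Assume 100 g: 1.6 g H, 22.23 g N, 76.17 g O.
Moles — H: 1.6 / 1.008 = 1.587 mol; N: 22.23 / 14.01 = 1.587 mol; O: 76.17 / 16.00 = 4.761 mol
Smallest is N at 1.587 mol; normalising gives H 1.000, N 1.000, O 3.000
→ HNO3

HNO3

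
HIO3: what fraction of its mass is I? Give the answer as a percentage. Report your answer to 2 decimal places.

Molar mass = 1(1.008) + 1(126.90) + 3(16.00) = 175.908 g/mol
Mass of I per mole = 1 × 126.90 = 126.900 g
% I = 126.900 / 175.908 × 100 = 72.14%

72.14%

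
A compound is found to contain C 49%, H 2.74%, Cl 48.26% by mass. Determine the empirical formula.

Assume 100 g: 49 g C, 2.74 g H, 48.26 g Cl.
C: 49 g ÷ 12.01 g/mol = 4.08 mol
H: 2.74 g ÷ 1.008 g/mol = 2.718 mol
Cl: 48.26 g ÷ 35.45 g/mol = 1.361 mol
Ratios (÷ 1.361): C 2.997, H 1.997, Cl 1.000
Ratio ≈ 3:2:1, so the empirical formula is C3H2Cl

C3H2Cl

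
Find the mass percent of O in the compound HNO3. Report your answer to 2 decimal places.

Molar mass = 1(1.008) + 1(14.01) + 3(16.00) = 63.018 g/mol
Mass of O per mole = 3 × 16.00 = 48.000 g
% O = 48.000 / 63.018 × 100 = 76.17%

76.17%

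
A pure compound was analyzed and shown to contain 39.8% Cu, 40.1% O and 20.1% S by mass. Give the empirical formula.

CuO4S

Assume 100 g: 39.8 g Cu, 40.1 g O, 20.1 g S.
Moles — Cu: 39.8 / 63.55 = 0.6263 mol; O: 40.1 / 16.00 = 2.506 mol; S: 20.1 / 32.07 = 0.6268 mol
Ratios (÷ 0.6263): Cu 1.000, O 4.002, S 1.001
≈ 1:4:1 → CuO4S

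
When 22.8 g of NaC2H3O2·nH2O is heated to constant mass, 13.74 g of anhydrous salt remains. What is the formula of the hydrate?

Mass of water lost = 22.8 − 13.74 = 9.06 g → 9.06 / 18.02 = 0.5028 mol H2O
Molar mass of NaC2H3O2 = 82.03 g/mol → mol NaC2H3O2 = 13.74 / 82.03 = 0.1675
n = 0.5028 / 0.1675 = 3.00 ≈ 3 → NaC2H3O2·3H2O

NaC2H3O2·3H2O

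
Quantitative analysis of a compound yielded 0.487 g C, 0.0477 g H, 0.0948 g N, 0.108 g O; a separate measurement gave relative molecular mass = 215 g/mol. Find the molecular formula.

Moles — C: 0.487 / 12.01 = 0.04055 mol; H: 0.0477 / 1.008 = 0.04732 mol; N: 0.0948 / 14.01 = 0.006767 mol; O: 0.108 / 16.00 = 0.00675 mol
Divide by the smallest (0.00675 mol O): C 6.007, H 7.011, N 1.002, O 1.000
≈ 6:7:1:1 → C6H7NO
Empirical-formula mass = 109.13 g/mol
n = 215 / 109.13 = 1.97 ≈ 2
Molecular formula = (C6H7NO)×2 = C12H14N2O2

C12H14N2O2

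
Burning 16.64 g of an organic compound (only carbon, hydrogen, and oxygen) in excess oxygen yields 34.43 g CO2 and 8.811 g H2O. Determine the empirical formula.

mol C = 34.43 / 44.01 = 0.7823; mass C = 0.7823 × 12.01 = 9.396 g
mol H = 2 × (8.811 / 18.02) = 0.9779; mass H = 0.9779 × 1.008 = 0.9857 g
mass O = 16.64 − (10.38) = 6.259 g → mol O = 0.3912
Ratios (÷ 0.3912): C 2.000, H 2.500, O 1.000
×2: C 4.00, H 5.00, O 2.00 → C4H5O2

C4H5O2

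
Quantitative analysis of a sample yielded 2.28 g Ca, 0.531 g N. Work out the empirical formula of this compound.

Ca3N2

Moles — Ca: 2.28 / 40.08 = 0.05689 mol; N: 0.531 / 14.01 = 0.0379 mol
Divide by the smallest (0.0379 mol N): Ca 1.501, N 1.000
Scaling by 2: Ca 3.00, N 2.00 → Ca3N2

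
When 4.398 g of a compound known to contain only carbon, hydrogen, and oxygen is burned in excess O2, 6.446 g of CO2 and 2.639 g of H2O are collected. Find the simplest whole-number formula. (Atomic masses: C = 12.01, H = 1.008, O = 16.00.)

mol C = 6.446 / 44.01 = 0.1465; mass C = 0.1465 × 12.01 = 1.759 g
mol H = 2 × (2.639 / 18.02) = 0.2929; mass H = 0.2929 × 1.008 = 0.2952 g
mass O = 4.398 − (2.054) = 2.344 g → mol O = 0.1465
Divide by the smallest (0.1465 mol C): C 1.000, H 2.000, O 1.000
≈ 1:2:1 → CH2O

CH2O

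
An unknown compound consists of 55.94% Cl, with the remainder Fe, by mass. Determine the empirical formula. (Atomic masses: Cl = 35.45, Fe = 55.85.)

Cl2Fe

Assume 100 g: 55.94 g Cl, 44.06 g Fe.
Moles — Cl: 55.94 / 35.45 = 1.578 mol; Fe: 44.06 / 55.85 = 0.7889 mol
Smallest is Fe at 0.7889 mol; normalising gives Cl 2.000, Fe 1.000
→ Cl2Fe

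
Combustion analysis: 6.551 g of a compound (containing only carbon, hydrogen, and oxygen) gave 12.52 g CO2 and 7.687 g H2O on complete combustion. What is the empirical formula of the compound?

C2H6O

mol C = 12.52 / 44.01 = 0.2845; mass C = 0.2845 × 12.01 = 3.417 g
mol H = 2 × (7.687 / 18.02) = 0.8532; mass H = 0.8532 × 1.008 = 0.8600 g
mass O = 6.551 − (4.277) = 2.274 g → mol O = 0.1421
Ratios (÷ 0.1421): C 2.001, H 6.002, O 1.000
Ratio ≈ 2:6:1, so the empirical formula is C2H6O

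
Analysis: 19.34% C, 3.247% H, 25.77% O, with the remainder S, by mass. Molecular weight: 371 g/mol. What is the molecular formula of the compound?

Assume 100 g: 19.34 g C, 3.247 g H, 25.77 g O, 51.643 g S.
Moles — C: 19.34 / 12.01 = 1.61 mol; H: 3.247 / 1.008 = 3.221 mol; O: 25.77 / 16.00 = 1.611 mol; S: 51.643 / 32.07 = 1.61 mol
Smallest is S at 1.61 mol; normalising gives C 1.000, H 2.000, O 1.000, S 1.000
→ CH2OS
Empirical-formula mass = 62.10 g/mol
n = 371 / 62.10 = 5.97 ≈ 6
Molecular formula = (CH2OS)×6 = C6H12O6S6

C6H12O6S6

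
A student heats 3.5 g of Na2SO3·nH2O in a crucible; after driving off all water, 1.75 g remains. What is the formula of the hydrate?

Na2SO3·7H2O

Mass of water lost = 3.5 − 1.75 = 1.75 g → 1.75 / 18.02 = 0.09711 mol H2O
Molar mass of Na2SO3 = 126.05 g/mol → mol Na2SO3 = 1.75 / 126.05 = 0.01388
n = 0.09711 / 0.01388 = 7.00 ≈ 7 → Na2SO3·7H2O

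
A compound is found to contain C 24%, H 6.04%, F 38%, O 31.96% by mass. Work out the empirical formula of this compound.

Assume 100 g: 24 g C, 6.04 g H, 38 g F, 31.96 g O.
Moles — C: 24 / 12.01 = 1.998 mol; H: 6.04 / 1.008 = 5.992 mol; F: 38 / 19.00 = 2 mol; O: 31.96 / 16.00 = 1.998 mol
Divide by the smallest (1.998 mol O): C 1.000, H 3.000, F 1.001, O 1.000
→ CH3FO

CH3FO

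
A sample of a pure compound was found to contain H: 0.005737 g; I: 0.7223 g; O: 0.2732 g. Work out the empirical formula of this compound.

H: 0.005737 g ÷ 1.008 g/mol = 0.005691 mol
I: 0.7223 g ÷ 126.90 g/mol = 0.005692 mol
O: 0.2732 g ÷ 16.00 g/mol = 0.01707 mol
Ratios (÷ 0.005691): H 1.000, I 1.000, O 3.000
≈ 1:1:3 → HIO3

HIO3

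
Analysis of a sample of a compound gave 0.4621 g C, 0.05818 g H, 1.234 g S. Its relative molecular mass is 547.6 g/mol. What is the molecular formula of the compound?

C12H18S12

C: 0.4621 g ÷ 12.01 g/mol = 0.03848 mol
H: 0.05818 g ÷ 1.008 g/mol = 0.05772 mol
S: 1.234 g ÷ 32.07 g/mol = 0.03848 mol
Ratios (÷ 0.03848): C 1.000, H 1.500, S 1.000
×2: C 2.00, H 3.00, S 2.00 → C2H3S2
Empirical-formula mass = 91.18 g/mol
n = 547.6 / 91.18 = 6.01 ≈ 6
Molecular formula = (C2H3S2)×6 = C12H18S12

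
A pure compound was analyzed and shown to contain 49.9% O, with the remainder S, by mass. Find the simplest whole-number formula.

O2S

Assume 100 g: 49.9 g O, 50.1 g S.
O: 49.9 g ÷ 16.00 g/mol = 3.119 mol
S: 50.1 g ÷ 32.07 g/mol = 1.562 mol
Smallest is S at 1.562 mol; normalising gives O 1.996, S 1.000
Ratio ≈ 2:1, so the empirical formula is O2S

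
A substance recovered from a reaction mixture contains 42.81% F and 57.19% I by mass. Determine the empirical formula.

F5I

Assume 100 g: 42.81 g F, 57.19 g I.
n(F) = 42.81/19.00 = 2.253, n(I) = 57.19/126.90 = 0.4507
Divide by the smallest (0.4507 mol I): F 5.000, I 1.000
→ F5I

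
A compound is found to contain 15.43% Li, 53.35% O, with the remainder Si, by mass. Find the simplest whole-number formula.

Assume 100 g: 15.43 g Li, 53.35 g O, 31.22 g Si.
Moles — Li: 15.43 / 6.94 = 2.223 mol; O: 53.35 / 16.00 = 3.334 mol; Si: 31.22 / 28.09 = 1.111 mol
Divide by the smallest (1.111 mol Si): Li 2.000, O 3.000, Si 1.000
→ Li2O3Si

Li2O3Si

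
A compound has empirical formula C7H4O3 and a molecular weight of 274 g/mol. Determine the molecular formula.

C14H8O6

Empirical-formula mass = 136.10 g/mol
n = 274 / 136.10 = 2.01 ≈ 2
Molecular formula = (C7H4O3)2 = C14H8O6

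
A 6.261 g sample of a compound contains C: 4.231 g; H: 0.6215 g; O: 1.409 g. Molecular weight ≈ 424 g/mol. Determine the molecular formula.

C24H42O6

C: 4.231 g ÷ 12.01 g/mol = 0.3523 mol
H: 0.6215 g ÷ 1.008 g/mol = 0.6166 mol
O: 1.409 g ÷ 16.00 g/mol = 0.08806 mol
Ratios (÷ 0.08806): C 4.000, H 7.001, O 1.000
Ratio ≈ 4:7:1, so the empirical formula is C4H7O
Empirical-formula mass = 71.10 g/mol
n = 424 / 71.10 = 5.96 ≈ 6
Molecular formula = (C4H7O)×6 = C24H42O6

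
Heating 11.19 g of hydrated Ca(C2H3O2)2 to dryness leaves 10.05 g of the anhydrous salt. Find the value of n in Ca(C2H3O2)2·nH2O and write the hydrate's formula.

Ca(C2H3O2)2·H2O

Mass of water lost = 11.19 − 10.05 = 1.14 g → 1.14 / 18.02 = 0.06326 mol H2O
Molar mass of Ca(C2H3O2)2 = 158.17 g/mol → mol Ca(C2H3O2)2 = 10.05 / 158.17 = 0.06354
n = 0.06326 / 0.06354 = 1.00 ≈ 1 → Ca(C2H3O2)2·H2O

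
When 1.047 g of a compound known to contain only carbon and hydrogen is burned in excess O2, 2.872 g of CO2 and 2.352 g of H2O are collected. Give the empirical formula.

CH4

mol C = 2.872 / 44.01 = 0.06526; mass C = 0.06526 × 12.01 = 0.7837 g
mol H = 2 × (2.352 / 18.02) = 0.2610; mass H = 0.2610 × 1.008 = 0.2631 g
Divide by the smallest (0.06526 mol C): C 1.000, H 4.000
→ CH4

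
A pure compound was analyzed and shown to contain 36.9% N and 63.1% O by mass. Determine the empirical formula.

Assume 100 g: 36.9 g N, 63.1 g O.
n(N) = 36.9/14.01 = 2.634, n(O) = 63.1/16.00 = 3.944
Ratios (÷ 2.634): N 1.000, O 1.497
Scaling by 2: N 2.00, O 2.99 → N2O3

N2O3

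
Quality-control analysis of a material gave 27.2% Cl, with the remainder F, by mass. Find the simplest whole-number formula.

Assume 100 g: 27.2 g Cl, 72.8 g F.
Moles — Cl: 27.2 / 35.45 = 0.7673 mol; F: 72.8 / 19.00 = 3.832 mol
Smallest is Cl at 0.7673 mol; normalising gives Cl 1.000, F 4.994
Ratio ≈ 1:5, so the empirical formula is ClF5

ClF5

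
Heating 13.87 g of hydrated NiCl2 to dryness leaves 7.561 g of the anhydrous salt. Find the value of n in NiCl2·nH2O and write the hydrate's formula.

NiCl2·6H2O

Mass of water lost = 13.87 − 7.561 = 6.309 g → 6.309 / 18.02 = 0.3501 mol H2O
Molar mass of NiCl2 = 129.59 g/mol → mol NiCl2 = 7.561 / 129.59 = 0.05835
n = 0.3501 / 0.05835 = 6.00 ≈ 6 → NiCl2·6H2O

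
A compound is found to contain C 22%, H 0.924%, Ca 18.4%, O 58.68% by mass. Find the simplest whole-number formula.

C4H2CaO8

Assume 100 g: 22 g C, 0.924 g H, 18.4 g Ca, 58.68 g O.
C: 22 g ÷ 12.01 g/mol = 1.832 mol
H: 0.924 g ÷ 1.008 g/mol = 0.9167 mol
Ca: 18.4 g ÷ 40.08 g/mol = 0.4591 mol
O: 58.68 g ÷ 16.00 g/mol = 3.667 mol
Divide by the smallest (0.4591 mol Ca): C 3.990, H 1.997, Ca 1.000, O 7.989
Ratio ≈ 4:2:1:8, so the empirical formula is C4H2CaO8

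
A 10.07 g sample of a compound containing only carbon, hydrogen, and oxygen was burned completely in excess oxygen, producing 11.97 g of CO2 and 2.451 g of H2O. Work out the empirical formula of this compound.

C2H2O3

mol C = 11.97 / 44.01 = 0.2720; mass C = 0.2720 × 12.01 = 3.267 g
mol H = 2 × (2.451 / 18.02) = 0.2720; mass H = 0.2720 × 1.008 = 0.2742 g
mass O = 10.07 − (3.541) = 6.529 g → mol O = 0.4081
Divide by the smallest (0.272 mol C): C 1.000, H 1.000, O 1.500
×2: C 2.00, H 2.00, O 3.00 → C2H2O3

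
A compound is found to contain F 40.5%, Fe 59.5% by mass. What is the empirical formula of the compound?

F2Fe

Assume 100 g: 40.5 g F, 59.5 g Fe.
F: 40.5 g ÷ 19.00 g/mol = 2.132 mol
Fe: 59.5 g ÷ 55.85 g/mol = 1.065 mol
Ratios (÷ 1.065): F 2.001, Fe 1.000
Ratio ≈ 2:1, so the empirical formula is F2Fe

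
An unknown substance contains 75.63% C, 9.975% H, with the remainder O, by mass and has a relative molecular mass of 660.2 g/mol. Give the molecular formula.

C42H66O6

Assume 100 g: 75.63 g C, 9.975 g H, 14.395 g O.
C: 75.63 g ÷ 12.01 g/mol = 6.297 mol
H: 9.975 g ÷ 1.008 g/mol = 9.896 mol
O: 14.395 g ÷ 16.00 g/mol = 0.8997 mol
Smallest is O at 0.8997 mol; normalising gives C 6.999, H 10.999, O 1.000
≈ 7:11:1 → C7H11O
Empirical-formula mass = 111.16 g/mol
n = 660.2 / 111.16 = 5.94 ≈ 6
Molecular formula = (C7H11O)×6 = C42H66O6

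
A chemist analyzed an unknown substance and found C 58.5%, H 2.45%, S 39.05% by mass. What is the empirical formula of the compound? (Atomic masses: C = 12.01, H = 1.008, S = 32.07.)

C4H2S

Assume 100 g: 58.5 g C, 2.45 g H, 39.05 g S.
Moles — C: 58.5 / 12.01 = 4.871 mol; H: 2.45 / 1.008 = 2.431 mol; S: 39.05 / 32.07 = 1.218 mol
Ratios (÷ 1.218): C 4.000, H 1.996, S 1.000
Ratio ≈ 4:2:1, so the empirical formula is C4H2S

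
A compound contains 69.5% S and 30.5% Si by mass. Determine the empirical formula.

S2Si

Assume 100 g: 69.5 g S, 30.5 g Si.
Moles — S: 69.5 / 32.07 = 2.167 mol; Si: 30.5 / 28.09 = 1.086 mol
Ratios (÷ 1.086): S 1.996, Si 1.000
→ S2Si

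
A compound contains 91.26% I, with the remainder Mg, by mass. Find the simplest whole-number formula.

Assume 100 g: 91.26 g I, 8.74 g Mg.
n(I) = 91.26/126.90 = 0.7191, n(Mg) = 8.74/24.31 = 0.3595
Ratios (÷ 0.3595): I 2.000, Mg 1.000
Ratio ≈ 2:1, so the empirical formula is I2Mg

I2Mg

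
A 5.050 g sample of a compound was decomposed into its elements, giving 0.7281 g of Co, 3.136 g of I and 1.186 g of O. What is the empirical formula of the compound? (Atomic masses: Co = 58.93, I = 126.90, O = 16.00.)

n(Co) = 0.7281/58.93 = 0.01236, n(I) = 3.136/126.90 = 0.02471, n(O) = 1.186/16.00 = 0.07412
Smallest is Co at 0.01236 mol; normalising gives Co 1.000, I 2.000, O 5.999
Ratio ≈ 1:2:6, so the empirical formula is CoI2O6

CoI2O6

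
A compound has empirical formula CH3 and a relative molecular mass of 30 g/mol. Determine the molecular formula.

C2H6

Empirical-formula mass = 15.03 g/mol
n = 30 / 15.03 = 2.00 ≈ 2
Molecular formula = (CH3)2 = C2H6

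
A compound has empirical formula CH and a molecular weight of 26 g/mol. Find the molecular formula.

C2H2

Empirical-formula mass = 13.02 g/mol
n = 26 / 13.02 = 2.00 ≈ 2
Molecular formula = (CH)2 = C2H2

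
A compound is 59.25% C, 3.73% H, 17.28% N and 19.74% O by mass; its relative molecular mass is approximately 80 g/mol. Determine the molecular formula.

C4H3NO

Assume 100 g: 59.25 g C, 3.73 g H, 17.28 g N, 19.74 g O.
C: 59.25 g ÷ 12.01 g/mol = 4.933 mol
H: 3.73 g ÷ 1.008 g/mol = 3.7 mol
N: 17.28 g ÷ 14.01 g/mol = 1.233 mol
O: 19.74 g ÷ 16.00 g/mol = 1.234 mol
Smallest is N at 1.233 mol; normalising gives C 4.000, H 3.000, N 1.000, O 1.000
→ C4H3NO
Empirical-formula mass = 81.07 g/mol
n = 80 / 81.07 = 0.99 ≈ 1
Molecular formula = empirical formula = C4H3NO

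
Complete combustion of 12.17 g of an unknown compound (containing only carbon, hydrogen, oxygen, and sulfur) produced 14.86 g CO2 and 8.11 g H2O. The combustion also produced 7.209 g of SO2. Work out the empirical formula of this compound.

mol C = 14.86 / 44.01 = 0.3377; mass C = 0.3377 × 12.01 = 4.055 g
mol H = 2 × (8.11 / 18.02) = 0.9001; mass H = 0.9001 × 1.008 = 0.9073 g
mol S = 7.209 / 64.07 = 0.1125; mass S = 3.608 g
mass O = 12.17 − (8.571) = 3.599 g → mol O = 0.2249
Ratios (÷ 0.1125): C 3.001, H 8.000, O 1.999, S 1.000
→ C3H8O2S

C3H8O2S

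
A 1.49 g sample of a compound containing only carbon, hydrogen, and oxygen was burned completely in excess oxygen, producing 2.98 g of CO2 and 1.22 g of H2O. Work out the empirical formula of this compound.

mol C = 2.98 / 44.01 = 0.06771; mass C = 0.06771 × 12.01 = 0.8132 g
mol H = 2 × (1.22 / 18.02) = 0.1354; mass H = 0.1354 × 1.008 = 0.1365 g
mass O = 1.49 − (0.9497) = 0.5403 g → mol O = 0.03377
Ratios (÷ 0.03377): C 2.005, H 4.010, O 1.000
Ratio ≈ 2:4:1, so the empirical formula is C2H4O

C2H4O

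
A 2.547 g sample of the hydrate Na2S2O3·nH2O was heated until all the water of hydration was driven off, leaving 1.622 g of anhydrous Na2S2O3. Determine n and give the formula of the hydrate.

Na2S2O3·5H2O

Mass of water lost = 2.547 − 1.622 = 0.925 g → 0.925 / 18.02 = 0.05133 mol H2O
Molar mass of Na2S2O3 = 158.12 g/mol → mol Na2S2O3 = 1.622 / 158.12 = 0.01026
n = 0.05133 / 0.01026 = 5.00 ≈ 5 → Na2S2O3·5H2O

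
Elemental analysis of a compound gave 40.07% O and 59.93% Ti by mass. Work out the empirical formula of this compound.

Assume 100 g: 40.07 g O, 59.93 g Ti.
n(O) = 40.07/16.00 = 2.504, n(Ti) = 59.93/47.87 = 1.252
Ratios (÷ 1.252): O 2.000, Ti 1.000
→ O2Ti

O2Ti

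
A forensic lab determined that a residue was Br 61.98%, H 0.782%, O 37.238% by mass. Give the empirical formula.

Assume 100 g: 61.98 g Br, 0.782 g H, 37.238 g O.
Moles — Br: 61.98 / 79.90 = 0.7757 mol; H: 0.782 / 1.008 = 0.7758 mol; O: 37.238 / 16.00 = 2.327 mol
Divide by the smallest (0.7757 mol Br): Br 1.000, H 1.000, O 3.000
Ratio ≈ 1:1:3, so the empirical formula is BrHO3

BrHO3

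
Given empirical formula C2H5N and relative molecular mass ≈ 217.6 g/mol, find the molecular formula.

C10H25N5

Empirical-formula mass = 43.07 g/mol
n = 217.6 / 43.07 = 5.05 ≈ 5
Molecular formula = (C2H5N)5 = C10H25N5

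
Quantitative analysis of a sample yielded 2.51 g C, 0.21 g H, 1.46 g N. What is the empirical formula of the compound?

C: 2.51 g ÷ 12.01 g/mol = 0.209 mol
H: 0.21 g ÷ 1.008 g/mol = 0.2083 mol
N: 1.46 g ÷ 14.01 g/mol = 0.1042 mol
Ratios (÷ 0.1042): C 2.005, H 1.999, N 1.000
Ratio ≈ 2:2:1, so the empirical formula is C2H2N

C2H2N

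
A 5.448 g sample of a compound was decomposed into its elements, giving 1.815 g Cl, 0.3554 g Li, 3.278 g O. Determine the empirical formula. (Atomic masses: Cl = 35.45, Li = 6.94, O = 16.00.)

Moles — Cl: 1.815 / 35.45 = 0.0512 mol; Li: 0.3554 / 6.94 = 0.05121 mol; O: 3.278 / 16.00 = 0.2049 mol
Smallest is Cl at 0.0512 mol; normalising gives Cl 1.000, Li 1.000, O 4.002
Ratio ≈ 1:1:4, so the empirical formula is ClLiO4

ClLiO4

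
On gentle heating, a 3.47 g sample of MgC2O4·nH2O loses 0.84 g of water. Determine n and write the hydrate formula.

Mass of anhydrous MgC2O4 = 3.47 − 0.84 = 2.63 g
mol H2O = 0.84 / 18.02 = 0.04661
Molar mass of MgC2O4 = 112.33 g/mol → mol MgC2O4 = 2.63 / 112.33 = 0.02341
n = 0.04661 / 0.02341 = 1.99 ≈ 2 → MgC2O4·2H2O

MgC2O4·2H2O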